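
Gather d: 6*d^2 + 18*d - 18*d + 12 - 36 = 6*d^2 - 24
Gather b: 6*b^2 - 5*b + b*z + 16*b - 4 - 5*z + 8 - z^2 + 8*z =6*b^2 + b*(z + 11) - z^2 + 3*z + 4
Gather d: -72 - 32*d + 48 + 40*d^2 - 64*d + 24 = 40*d^2 - 96*d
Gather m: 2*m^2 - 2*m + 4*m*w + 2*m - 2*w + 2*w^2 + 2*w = 2*m^2 + 4*m*w + 2*w^2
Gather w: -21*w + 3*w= -18*w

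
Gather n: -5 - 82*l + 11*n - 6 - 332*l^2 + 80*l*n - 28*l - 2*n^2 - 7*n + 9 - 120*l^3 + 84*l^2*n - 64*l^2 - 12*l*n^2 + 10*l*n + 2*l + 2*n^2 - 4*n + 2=-120*l^3 - 396*l^2 - 12*l*n^2 - 108*l + n*(84*l^2 + 90*l)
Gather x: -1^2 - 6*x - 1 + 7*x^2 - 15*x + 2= 7*x^2 - 21*x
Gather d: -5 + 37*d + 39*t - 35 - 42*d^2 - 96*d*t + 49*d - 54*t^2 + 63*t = -42*d^2 + d*(86 - 96*t) - 54*t^2 + 102*t - 40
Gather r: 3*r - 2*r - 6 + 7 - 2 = r - 1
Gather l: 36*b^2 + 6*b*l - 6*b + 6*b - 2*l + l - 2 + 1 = 36*b^2 + l*(6*b - 1) - 1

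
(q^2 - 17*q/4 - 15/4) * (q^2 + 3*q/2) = q^4 - 11*q^3/4 - 81*q^2/8 - 45*q/8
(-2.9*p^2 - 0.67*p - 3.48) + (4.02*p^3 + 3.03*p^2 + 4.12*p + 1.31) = 4.02*p^3 + 0.13*p^2 + 3.45*p - 2.17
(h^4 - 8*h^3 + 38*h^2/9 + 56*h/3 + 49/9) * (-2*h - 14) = -2*h^5 + 2*h^4 + 932*h^3/9 - 868*h^2/9 - 2450*h/9 - 686/9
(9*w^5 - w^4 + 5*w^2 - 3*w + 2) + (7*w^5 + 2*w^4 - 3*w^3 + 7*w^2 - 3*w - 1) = 16*w^5 + w^4 - 3*w^3 + 12*w^2 - 6*w + 1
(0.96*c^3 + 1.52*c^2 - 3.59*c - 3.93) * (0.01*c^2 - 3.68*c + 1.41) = 0.0096*c^5 - 3.5176*c^4 - 4.2759*c^3 + 15.3151*c^2 + 9.4005*c - 5.5413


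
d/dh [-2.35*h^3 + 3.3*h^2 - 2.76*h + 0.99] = -7.05*h^2 + 6.6*h - 2.76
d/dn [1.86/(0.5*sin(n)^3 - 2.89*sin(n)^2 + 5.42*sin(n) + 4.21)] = (-2.79*sin(n)^2 + 10.7508*sin(n) - 10.0812)*cos(n)/(0.5*sin(n)^3 - 2.89*sin(n)^2 + 5.42*sin(n) + 4.21)^2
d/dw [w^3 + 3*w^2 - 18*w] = 3*w^2 + 6*w - 18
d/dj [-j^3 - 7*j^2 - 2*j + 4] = -3*j^2 - 14*j - 2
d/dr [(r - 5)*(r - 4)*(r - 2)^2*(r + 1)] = 5*r^4 - 48*r^3 + 141*r^2 - 112*r - 36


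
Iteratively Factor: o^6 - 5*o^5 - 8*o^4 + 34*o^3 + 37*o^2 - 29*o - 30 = (o + 2)*(o^5 - 7*o^4 + 6*o^3 + 22*o^2 - 7*o - 15) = (o + 1)*(o + 2)*(o^4 - 8*o^3 + 14*o^2 + 8*o - 15) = (o - 1)*(o + 1)*(o + 2)*(o^3 - 7*o^2 + 7*o + 15) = (o - 5)*(o - 1)*(o + 1)*(o + 2)*(o^2 - 2*o - 3) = (o - 5)*(o - 3)*(o - 1)*(o + 1)*(o + 2)*(o + 1)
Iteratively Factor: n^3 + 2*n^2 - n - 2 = (n + 2)*(n^2 - 1) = (n + 1)*(n + 2)*(n - 1)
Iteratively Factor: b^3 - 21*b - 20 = (b + 1)*(b^2 - b - 20) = (b + 1)*(b + 4)*(b - 5)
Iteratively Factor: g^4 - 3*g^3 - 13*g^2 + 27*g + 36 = (g + 1)*(g^3 - 4*g^2 - 9*g + 36) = (g - 4)*(g + 1)*(g^2 - 9) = (g - 4)*(g - 3)*(g + 1)*(g + 3)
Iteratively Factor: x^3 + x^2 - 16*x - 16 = (x + 4)*(x^2 - 3*x - 4) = (x + 1)*(x + 4)*(x - 4)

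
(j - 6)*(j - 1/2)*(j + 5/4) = j^3 - 21*j^2/4 - 41*j/8 + 15/4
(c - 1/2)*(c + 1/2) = c^2 - 1/4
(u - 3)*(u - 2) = u^2 - 5*u + 6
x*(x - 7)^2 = x^3 - 14*x^2 + 49*x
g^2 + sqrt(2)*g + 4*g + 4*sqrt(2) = (g + 4)*(g + sqrt(2))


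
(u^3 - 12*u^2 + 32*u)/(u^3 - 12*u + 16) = u*(u^2 - 12*u + 32)/(u^3 - 12*u + 16)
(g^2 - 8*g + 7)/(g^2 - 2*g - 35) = (g - 1)/(g + 5)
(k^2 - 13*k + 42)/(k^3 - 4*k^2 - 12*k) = (k - 7)/(k*(k + 2))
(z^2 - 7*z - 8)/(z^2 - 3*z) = (z^2 - 7*z - 8)/(z*(z - 3))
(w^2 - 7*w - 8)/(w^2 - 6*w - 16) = (w + 1)/(w + 2)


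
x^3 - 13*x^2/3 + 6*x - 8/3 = (x - 2)*(x - 4/3)*(x - 1)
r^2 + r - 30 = (r - 5)*(r + 6)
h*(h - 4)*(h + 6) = h^3 + 2*h^2 - 24*h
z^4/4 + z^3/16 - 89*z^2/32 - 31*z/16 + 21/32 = (z/4 + 1/4)*(z - 7/2)*(z - 1/4)*(z + 3)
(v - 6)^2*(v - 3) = v^3 - 15*v^2 + 72*v - 108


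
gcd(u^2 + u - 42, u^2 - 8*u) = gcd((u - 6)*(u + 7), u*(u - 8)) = 1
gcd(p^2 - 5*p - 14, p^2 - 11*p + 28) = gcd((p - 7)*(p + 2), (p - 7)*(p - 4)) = p - 7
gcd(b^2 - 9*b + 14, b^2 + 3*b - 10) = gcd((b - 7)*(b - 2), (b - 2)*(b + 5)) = b - 2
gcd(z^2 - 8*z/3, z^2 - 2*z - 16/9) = z - 8/3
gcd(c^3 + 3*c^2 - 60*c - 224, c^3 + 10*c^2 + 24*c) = c + 4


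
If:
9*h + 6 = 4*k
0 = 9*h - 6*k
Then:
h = -2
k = -3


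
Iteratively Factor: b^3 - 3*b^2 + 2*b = (b - 2)*(b^2 - b) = b*(b - 2)*(b - 1)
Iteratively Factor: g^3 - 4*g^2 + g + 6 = (g + 1)*(g^2 - 5*g + 6) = (g - 3)*(g + 1)*(g - 2)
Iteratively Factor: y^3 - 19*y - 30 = (y - 5)*(y^2 + 5*y + 6) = (y - 5)*(y + 3)*(y + 2)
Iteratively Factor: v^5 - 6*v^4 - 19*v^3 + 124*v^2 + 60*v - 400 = (v + 2)*(v^4 - 8*v^3 - 3*v^2 + 130*v - 200) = (v + 2)*(v + 4)*(v^3 - 12*v^2 + 45*v - 50) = (v - 5)*(v + 2)*(v + 4)*(v^2 - 7*v + 10) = (v - 5)*(v - 2)*(v + 2)*(v + 4)*(v - 5)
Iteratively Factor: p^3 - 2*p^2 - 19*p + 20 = (p - 1)*(p^2 - p - 20) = (p - 1)*(p + 4)*(p - 5)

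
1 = 1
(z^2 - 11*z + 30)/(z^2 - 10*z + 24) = (z - 5)/(z - 4)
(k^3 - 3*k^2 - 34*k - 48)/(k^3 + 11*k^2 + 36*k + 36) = (k - 8)/(k + 6)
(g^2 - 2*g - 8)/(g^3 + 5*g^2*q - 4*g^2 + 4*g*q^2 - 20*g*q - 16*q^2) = (g + 2)/(g^2 + 5*g*q + 4*q^2)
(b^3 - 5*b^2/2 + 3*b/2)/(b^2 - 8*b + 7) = b*(2*b - 3)/(2*(b - 7))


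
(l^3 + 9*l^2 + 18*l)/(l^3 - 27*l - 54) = l*(l + 6)/(l^2 - 3*l - 18)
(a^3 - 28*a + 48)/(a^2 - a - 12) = (a^2 + 4*a - 12)/(a + 3)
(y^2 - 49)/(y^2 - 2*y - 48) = (49 - y^2)/(-y^2 + 2*y + 48)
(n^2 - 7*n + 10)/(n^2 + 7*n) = (n^2 - 7*n + 10)/(n*(n + 7))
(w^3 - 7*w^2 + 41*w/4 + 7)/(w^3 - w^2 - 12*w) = (w^2 - 3*w - 7/4)/(w*(w + 3))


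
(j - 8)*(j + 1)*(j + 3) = j^3 - 4*j^2 - 29*j - 24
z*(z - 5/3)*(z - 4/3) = z^3 - 3*z^2 + 20*z/9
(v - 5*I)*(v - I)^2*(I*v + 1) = I*v^4 + 8*v^3 - 18*I*v^2 - 16*v + 5*I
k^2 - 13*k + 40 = (k - 8)*(k - 5)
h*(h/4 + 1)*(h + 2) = h^3/4 + 3*h^2/2 + 2*h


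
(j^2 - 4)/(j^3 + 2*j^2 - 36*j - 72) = (j - 2)/(j^2 - 36)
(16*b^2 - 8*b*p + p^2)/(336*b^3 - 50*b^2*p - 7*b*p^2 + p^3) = (16*b^2 - 8*b*p + p^2)/(336*b^3 - 50*b^2*p - 7*b*p^2 + p^3)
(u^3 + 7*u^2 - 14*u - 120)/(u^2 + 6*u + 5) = (u^2 + 2*u - 24)/(u + 1)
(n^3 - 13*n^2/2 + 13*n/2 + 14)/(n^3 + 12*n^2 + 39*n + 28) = (n^2 - 15*n/2 + 14)/(n^2 + 11*n + 28)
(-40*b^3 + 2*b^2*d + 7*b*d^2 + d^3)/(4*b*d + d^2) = -10*b^2/d + 3*b + d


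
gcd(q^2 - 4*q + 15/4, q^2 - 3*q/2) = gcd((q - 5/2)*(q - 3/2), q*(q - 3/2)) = q - 3/2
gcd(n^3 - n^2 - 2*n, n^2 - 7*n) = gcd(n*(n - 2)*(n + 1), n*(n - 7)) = n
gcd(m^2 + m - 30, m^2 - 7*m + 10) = m - 5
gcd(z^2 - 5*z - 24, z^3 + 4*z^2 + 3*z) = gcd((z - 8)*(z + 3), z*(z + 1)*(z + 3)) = z + 3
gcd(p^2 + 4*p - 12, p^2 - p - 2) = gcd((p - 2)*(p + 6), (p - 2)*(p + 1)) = p - 2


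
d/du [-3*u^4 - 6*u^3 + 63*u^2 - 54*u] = -12*u^3 - 18*u^2 + 126*u - 54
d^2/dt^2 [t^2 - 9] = 2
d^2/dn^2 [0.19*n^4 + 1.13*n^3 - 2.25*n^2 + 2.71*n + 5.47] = 2.28*n^2 + 6.78*n - 4.5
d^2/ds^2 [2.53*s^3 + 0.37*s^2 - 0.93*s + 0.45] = 15.18*s + 0.74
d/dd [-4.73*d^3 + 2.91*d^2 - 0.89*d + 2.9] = -14.19*d^2 + 5.82*d - 0.89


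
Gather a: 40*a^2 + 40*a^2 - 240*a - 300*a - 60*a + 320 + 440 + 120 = 80*a^2 - 600*a + 880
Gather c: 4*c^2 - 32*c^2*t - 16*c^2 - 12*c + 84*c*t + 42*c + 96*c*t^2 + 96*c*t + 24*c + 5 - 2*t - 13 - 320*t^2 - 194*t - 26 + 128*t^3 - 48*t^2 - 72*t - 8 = c^2*(-32*t - 12) + c*(96*t^2 + 180*t + 54) + 128*t^3 - 368*t^2 - 268*t - 42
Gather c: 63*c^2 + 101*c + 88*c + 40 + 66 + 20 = 63*c^2 + 189*c + 126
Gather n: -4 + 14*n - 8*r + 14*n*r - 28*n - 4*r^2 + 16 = n*(14*r - 14) - 4*r^2 - 8*r + 12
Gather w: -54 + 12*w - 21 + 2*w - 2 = 14*w - 77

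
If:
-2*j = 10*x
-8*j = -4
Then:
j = 1/2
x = -1/10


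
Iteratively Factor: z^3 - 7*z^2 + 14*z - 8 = (z - 1)*(z^2 - 6*z + 8) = (z - 2)*(z - 1)*(z - 4)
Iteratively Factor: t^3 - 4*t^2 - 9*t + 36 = (t - 3)*(t^2 - t - 12) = (t - 3)*(t + 3)*(t - 4)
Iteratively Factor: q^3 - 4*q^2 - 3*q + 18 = (q - 3)*(q^2 - q - 6) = (q - 3)*(q + 2)*(q - 3)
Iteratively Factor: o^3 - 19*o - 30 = (o + 2)*(o^2 - 2*o - 15) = (o + 2)*(o + 3)*(o - 5)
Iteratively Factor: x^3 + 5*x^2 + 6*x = (x)*(x^2 + 5*x + 6) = x*(x + 2)*(x + 3)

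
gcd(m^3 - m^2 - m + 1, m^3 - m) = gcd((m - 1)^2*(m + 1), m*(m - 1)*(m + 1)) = m^2 - 1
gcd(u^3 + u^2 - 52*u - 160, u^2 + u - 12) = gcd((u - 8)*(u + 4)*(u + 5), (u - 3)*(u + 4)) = u + 4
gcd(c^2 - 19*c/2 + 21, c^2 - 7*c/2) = c - 7/2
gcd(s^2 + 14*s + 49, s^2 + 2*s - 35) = s + 7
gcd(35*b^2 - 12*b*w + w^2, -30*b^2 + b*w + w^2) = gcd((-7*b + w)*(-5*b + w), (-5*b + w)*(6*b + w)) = -5*b + w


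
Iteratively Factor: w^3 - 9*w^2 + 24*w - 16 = (w - 4)*(w^2 - 5*w + 4) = (w - 4)^2*(w - 1)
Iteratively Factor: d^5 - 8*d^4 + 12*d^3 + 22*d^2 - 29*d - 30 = (d - 2)*(d^4 - 6*d^3 + 22*d + 15) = (d - 3)*(d - 2)*(d^3 - 3*d^2 - 9*d - 5) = (d - 5)*(d - 3)*(d - 2)*(d^2 + 2*d + 1) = (d - 5)*(d - 3)*(d - 2)*(d + 1)*(d + 1)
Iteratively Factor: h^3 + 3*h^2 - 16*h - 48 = (h + 4)*(h^2 - h - 12) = (h + 3)*(h + 4)*(h - 4)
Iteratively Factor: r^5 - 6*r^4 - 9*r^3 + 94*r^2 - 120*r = (r - 3)*(r^4 - 3*r^3 - 18*r^2 + 40*r) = (r - 3)*(r - 2)*(r^3 - r^2 - 20*r) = r*(r - 3)*(r - 2)*(r^2 - r - 20) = r*(r - 3)*(r - 2)*(r + 4)*(r - 5)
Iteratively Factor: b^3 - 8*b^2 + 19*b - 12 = (b - 3)*(b^2 - 5*b + 4) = (b - 3)*(b - 1)*(b - 4)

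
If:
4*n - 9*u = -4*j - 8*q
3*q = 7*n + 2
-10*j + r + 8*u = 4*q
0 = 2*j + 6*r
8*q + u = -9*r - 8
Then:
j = -540/587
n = -451/587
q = -661/587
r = 180/587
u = -1028/587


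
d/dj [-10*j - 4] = -10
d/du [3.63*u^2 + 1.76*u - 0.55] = 7.26*u + 1.76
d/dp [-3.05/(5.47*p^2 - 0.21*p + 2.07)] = (33.367*p - 0.6405)/(5.47*p^2 - 0.21*p + 2.07)^2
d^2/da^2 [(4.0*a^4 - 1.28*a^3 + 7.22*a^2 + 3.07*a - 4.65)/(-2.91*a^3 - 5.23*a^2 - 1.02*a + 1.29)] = (2.27373675443232e-13*a^7 - 356.318372*a^6 - 396.902178000001*a^5 + 515.374001999999*a^4 + 784.32745*a^3 + 325.415826*a^2 + 142.075224*a + 40.311414)/(24.642171*a^9 + 132.864489*a^8 + 264.703203*a^7 + 203.426236*a^6 - 25.014816*a^5 - 112.505715*a^4 - 25.701003*a^3 + 22.083381*a^2 + 5.092146*a - 2.146689)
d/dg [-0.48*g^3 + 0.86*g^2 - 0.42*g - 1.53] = -1.44*g^2 + 1.72*g - 0.42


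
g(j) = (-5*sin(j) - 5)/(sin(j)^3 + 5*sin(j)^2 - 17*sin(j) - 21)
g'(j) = (-5*sin(j) - 5)*(-3*sin(j)^2*cos(j) - 10*sin(j)*cos(j) + 17*cos(j))/(sin(j)^3 + 5*sin(j)^2 - 17*sin(j) - 21)^2 - 5*cos(j)/(sin(j)^3 + 5*sin(j)^2 - 17*sin(j) - 21) = 10*(sin(j) + 2)*cos(j)/((sin(j) - 3)^2*(sin(j) + 7)^2)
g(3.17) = 0.24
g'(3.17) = -0.04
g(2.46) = 0.28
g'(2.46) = -0.06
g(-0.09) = 0.23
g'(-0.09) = 0.04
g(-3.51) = 0.26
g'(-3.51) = -0.06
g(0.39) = 0.26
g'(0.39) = 0.06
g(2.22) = 0.29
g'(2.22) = -0.06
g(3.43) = 0.23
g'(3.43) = -0.03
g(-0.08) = 0.23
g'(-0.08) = 0.04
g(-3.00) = 0.23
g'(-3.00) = -0.04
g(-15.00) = 0.22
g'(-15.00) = -0.02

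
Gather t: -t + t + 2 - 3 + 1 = 0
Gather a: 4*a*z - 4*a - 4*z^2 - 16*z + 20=a*(4*z - 4) - 4*z^2 - 16*z + 20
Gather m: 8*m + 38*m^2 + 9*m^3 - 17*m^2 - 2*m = 9*m^3 + 21*m^2 + 6*m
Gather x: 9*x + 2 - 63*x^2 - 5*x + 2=-63*x^2 + 4*x + 4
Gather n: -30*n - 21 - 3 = -30*n - 24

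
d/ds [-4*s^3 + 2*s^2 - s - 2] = -12*s^2 + 4*s - 1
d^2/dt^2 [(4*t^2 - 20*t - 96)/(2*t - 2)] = -112/(t^3 - 3*t^2 + 3*t - 1)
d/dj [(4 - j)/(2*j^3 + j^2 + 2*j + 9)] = (-2*j^3 - j^2 - 2*j + 2*(j - 4)*(3*j^2 + j + 1) - 9)/(2*j^3 + j^2 + 2*j + 9)^2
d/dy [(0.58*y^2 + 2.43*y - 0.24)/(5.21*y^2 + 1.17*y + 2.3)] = (-11.9817*y^2 + 5.1688*y + 5.8698)/(27.1441*y^4 + 12.1914*y^3 + 25.3349*y^2 + 5.382*y + 5.29)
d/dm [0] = 0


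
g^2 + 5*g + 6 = (g + 2)*(g + 3)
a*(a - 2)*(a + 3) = a^3 + a^2 - 6*a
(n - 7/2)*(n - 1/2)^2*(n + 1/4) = n^4 - 17*n^3/4 + 21*n^2/8 + n/16 - 7/32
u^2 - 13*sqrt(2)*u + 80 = (u - 8*sqrt(2))*(u - 5*sqrt(2))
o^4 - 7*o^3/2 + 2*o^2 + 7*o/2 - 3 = (o - 2)*(o - 3/2)*(o - 1)*(o + 1)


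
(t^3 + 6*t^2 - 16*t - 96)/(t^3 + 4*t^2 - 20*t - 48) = (t + 4)/(t + 2)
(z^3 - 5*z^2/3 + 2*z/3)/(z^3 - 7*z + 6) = z*(3*z - 2)/(3*(z^2 + z - 6))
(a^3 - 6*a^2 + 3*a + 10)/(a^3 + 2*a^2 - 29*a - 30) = (a - 2)/(a + 6)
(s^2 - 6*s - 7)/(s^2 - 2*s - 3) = (s - 7)/(s - 3)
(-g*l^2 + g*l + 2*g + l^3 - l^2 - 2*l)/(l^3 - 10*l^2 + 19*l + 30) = (-g*l + 2*g + l^2 - 2*l)/(l^2 - 11*l + 30)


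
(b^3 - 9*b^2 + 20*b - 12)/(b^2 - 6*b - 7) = (-b^3 + 9*b^2 - 20*b + 12)/(-b^2 + 6*b + 7)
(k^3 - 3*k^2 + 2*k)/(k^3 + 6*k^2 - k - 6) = k*(k - 2)/(k^2 + 7*k + 6)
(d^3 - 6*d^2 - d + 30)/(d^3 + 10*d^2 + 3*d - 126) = (d^2 - 3*d - 10)/(d^2 + 13*d + 42)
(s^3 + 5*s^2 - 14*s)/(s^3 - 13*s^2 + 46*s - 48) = s*(s + 7)/(s^2 - 11*s + 24)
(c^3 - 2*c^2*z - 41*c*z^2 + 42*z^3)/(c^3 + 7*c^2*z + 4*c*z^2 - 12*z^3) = (c - 7*z)/(c + 2*z)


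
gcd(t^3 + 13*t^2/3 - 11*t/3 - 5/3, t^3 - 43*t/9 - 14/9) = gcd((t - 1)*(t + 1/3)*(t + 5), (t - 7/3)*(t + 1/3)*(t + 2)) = t + 1/3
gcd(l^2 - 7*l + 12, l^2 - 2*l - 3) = l - 3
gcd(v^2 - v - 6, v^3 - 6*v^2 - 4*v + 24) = v + 2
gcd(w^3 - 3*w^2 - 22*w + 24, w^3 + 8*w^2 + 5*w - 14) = w - 1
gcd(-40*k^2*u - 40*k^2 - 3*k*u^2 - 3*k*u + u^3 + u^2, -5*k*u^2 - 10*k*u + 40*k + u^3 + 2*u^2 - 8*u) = 1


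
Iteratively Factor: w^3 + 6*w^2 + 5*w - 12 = (w + 4)*(w^2 + 2*w - 3) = (w - 1)*(w + 4)*(w + 3)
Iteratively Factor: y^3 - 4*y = (y - 2)*(y^2 + 2*y) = y*(y - 2)*(y + 2)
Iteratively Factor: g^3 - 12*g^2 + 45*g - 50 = (g - 5)*(g^2 - 7*g + 10) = (g - 5)*(g - 2)*(g - 5)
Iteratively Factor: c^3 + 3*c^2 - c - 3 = (c - 1)*(c^2 + 4*c + 3) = (c - 1)*(c + 3)*(c + 1)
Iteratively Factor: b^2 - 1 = (b + 1)*(b - 1)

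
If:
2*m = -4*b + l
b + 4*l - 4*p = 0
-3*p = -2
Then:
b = 8/51 - 8*m/17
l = 2*m/17 + 32/51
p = 2/3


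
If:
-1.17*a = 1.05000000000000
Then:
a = -0.90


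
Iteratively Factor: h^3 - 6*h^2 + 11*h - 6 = (h - 3)*(h^2 - 3*h + 2) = (h - 3)*(h - 2)*(h - 1)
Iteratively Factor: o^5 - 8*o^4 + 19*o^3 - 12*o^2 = (o)*(o^4 - 8*o^3 + 19*o^2 - 12*o) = o*(o - 4)*(o^3 - 4*o^2 + 3*o) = o*(o - 4)*(o - 3)*(o^2 - o) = o^2*(o - 4)*(o - 3)*(o - 1)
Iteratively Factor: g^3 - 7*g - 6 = (g - 3)*(g^2 + 3*g + 2) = (g - 3)*(g + 1)*(g + 2)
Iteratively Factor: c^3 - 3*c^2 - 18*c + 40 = (c - 2)*(c^2 - c - 20) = (c - 2)*(c + 4)*(c - 5)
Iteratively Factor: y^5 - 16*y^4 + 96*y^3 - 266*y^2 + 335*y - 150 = (y - 2)*(y^4 - 14*y^3 + 68*y^2 - 130*y + 75) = (y - 5)*(y - 2)*(y^3 - 9*y^2 + 23*y - 15) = (y - 5)*(y - 3)*(y - 2)*(y^2 - 6*y + 5) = (y - 5)*(y - 3)*(y - 2)*(y - 1)*(y - 5)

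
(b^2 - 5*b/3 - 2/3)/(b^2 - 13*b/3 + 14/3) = (3*b + 1)/(3*b - 7)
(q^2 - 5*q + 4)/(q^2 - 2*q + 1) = (q - 4)/(q - 1)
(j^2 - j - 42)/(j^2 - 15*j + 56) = (j + 6)/(j - 8)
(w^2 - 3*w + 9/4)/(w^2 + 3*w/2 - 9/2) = (w - 3/2)/(w + 3)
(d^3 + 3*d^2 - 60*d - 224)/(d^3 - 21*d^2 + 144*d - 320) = (d^2 + 11*d + 28)/(d^2 - 13*d + 40)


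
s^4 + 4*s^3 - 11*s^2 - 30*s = s*(s - 3)*(s + 2)*(s + 5)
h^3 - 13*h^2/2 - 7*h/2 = h*(h - 7)*(h + 1/2)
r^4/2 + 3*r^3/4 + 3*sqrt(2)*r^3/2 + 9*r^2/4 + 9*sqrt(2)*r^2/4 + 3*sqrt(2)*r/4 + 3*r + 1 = (r/2 + sqrt(2)/2)*(r + 1/2)*(r + 1)*(r + 2*sqrt(2))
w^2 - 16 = (w - 4)*(w + 4)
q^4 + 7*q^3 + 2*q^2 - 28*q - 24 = (q - 2)*(q + 1)*(q + 2)*(q + 6)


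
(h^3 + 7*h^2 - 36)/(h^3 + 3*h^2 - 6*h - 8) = (h^2 + 9*h + 18)/(h^2 + 5*h + 4)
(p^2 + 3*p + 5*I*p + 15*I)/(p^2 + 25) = (p + 3)/(p - 5*I)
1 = 1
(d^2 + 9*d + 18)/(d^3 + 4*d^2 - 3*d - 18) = (d + 6)/(d^2 + d - 6)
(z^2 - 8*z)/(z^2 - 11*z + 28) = z*(z - 8)/(z^2 - 11*z + 28)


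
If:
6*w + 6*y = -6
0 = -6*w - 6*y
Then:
No Solution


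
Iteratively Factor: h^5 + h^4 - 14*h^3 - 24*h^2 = (h - 4)*(h^4 + 5*h^3 + 6*h^2) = h*(h - 4)*(h^3 + 5*h^2 + 6*h) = h^2*(h - 4)*(h^2 + 5*h + 6) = h^2*(h - 4)*(h + 2)*(h + 3)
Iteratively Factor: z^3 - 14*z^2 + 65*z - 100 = (z - 5)*(z^2 - 9*z + 20) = (z - 5)^2*(z - 4)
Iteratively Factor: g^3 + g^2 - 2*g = (g + 2)*(g^2 - g) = g*(g + 2)*(g - 1)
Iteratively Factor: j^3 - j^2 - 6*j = (j - 3)*(j^2 + 2*j) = (j - 3)*(j + 2)*(j)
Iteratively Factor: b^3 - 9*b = (b + 3)*(b^2 - 3*b) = b*(b + 3)*(b - 3)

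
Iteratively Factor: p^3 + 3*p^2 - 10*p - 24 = (p + 2)*(p^2 + p - 12) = (p + 2)*(p + 4)*(p - 3)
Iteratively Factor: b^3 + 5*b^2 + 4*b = (b)*(b^2 + 5*b + 4) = b*(b + 1)*(b + 4)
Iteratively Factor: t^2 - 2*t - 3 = (t + 1)*(t - 3)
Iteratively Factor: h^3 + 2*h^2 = (h)*(h^2 + 2*h) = h*(h + 2)*(h)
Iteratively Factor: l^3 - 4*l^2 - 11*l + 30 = (l - 2)*(l^2 - 2*l - 15) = (l - 5)*(l - 2)*(l + 3)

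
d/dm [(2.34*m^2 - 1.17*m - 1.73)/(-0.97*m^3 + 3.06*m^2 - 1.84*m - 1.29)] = (2.2698*m^4 - 2.2698*m^3 - 5.7597*m^2 + 4.5504*m - 1.6739)/(0.9409*m^6 - 5.9364*m^5 + 12.9332*m^4 - 8.7582*m^3 - 4.5092*m^2 + 4.7472*m + 1.6641)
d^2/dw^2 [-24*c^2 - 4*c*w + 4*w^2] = 8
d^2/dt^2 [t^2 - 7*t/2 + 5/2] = 2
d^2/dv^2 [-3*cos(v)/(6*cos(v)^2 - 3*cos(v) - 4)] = (-54*(1 - cos(v)^2)^2 - 108*cos(v)^5 - 216*cos(v)^3 - 72*cos(v)^2 + 384*cos(v) - 18)/(-6*cos(v)^2 + 3*cos(v) + 4)^3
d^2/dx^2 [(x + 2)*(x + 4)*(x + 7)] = 6*x + 26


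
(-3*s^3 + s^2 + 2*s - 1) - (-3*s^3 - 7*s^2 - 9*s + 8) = 8*s^2 + 11*s - 9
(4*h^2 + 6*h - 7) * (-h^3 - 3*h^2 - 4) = -4*h^5 - 18*h^4 - 11*h^3 + 5*h^2 - 24*h + 28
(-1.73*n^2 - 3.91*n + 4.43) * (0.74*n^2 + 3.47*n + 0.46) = -1.2802*n^4 - 8.8965*n^3 - 11.0853*n^2 + 13.5735*n + 2.0378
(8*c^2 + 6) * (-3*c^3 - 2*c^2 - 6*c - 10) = -24*c^5 - 16*c^4 - 66*c^3 - 92*c^2 - 36*c - 60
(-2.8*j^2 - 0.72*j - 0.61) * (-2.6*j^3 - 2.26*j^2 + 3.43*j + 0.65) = 7.28*j^5 + 8.2*j^4 - 6.3908*j^3 - 2.911*j^2 - 2.5603*j - 0.3965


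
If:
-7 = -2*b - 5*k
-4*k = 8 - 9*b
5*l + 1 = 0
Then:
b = 68/53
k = 47/53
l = -1/5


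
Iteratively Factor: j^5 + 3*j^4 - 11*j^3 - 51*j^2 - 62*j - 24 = (j + 1)*(j^4 + 2*j^3 - 13*j^2 - 38*j - 24) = (j + 1)^2*(j^3 + j^2 - 14*j - 24) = (j + 1)^2*(j + 2)*(j^2 - j - 12) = (j + 1)^2*(j + 2)*(j + 3)*(j - 4)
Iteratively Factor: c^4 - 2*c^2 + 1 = (c + 1)*(c^3 - c^2 - c + 1) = (c - 1)*(c + 1)*(c^2 - 1) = (c - 1)^2*(c + 1)*(c + 1)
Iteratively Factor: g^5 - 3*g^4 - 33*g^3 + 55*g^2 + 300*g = (g - 5)*(g^4 + 2*g^3 - 23*g^2 - 60*g) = (g - 5)^2*(g^3 + 7*g^2 + 12*g) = (g - 5)^2*(g + 3)*(g^2 + 4*g) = (g - 5)^2*(g + 3)*(g + 4)*(g)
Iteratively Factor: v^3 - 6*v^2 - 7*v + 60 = (v - 4)*(v^2 - 2*v - 15) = (v - 4)*(v + 3)*(v - 5)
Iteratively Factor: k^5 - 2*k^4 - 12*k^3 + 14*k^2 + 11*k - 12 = (k - 4)*(k^4 + 2*k^3 - 4*k^2 - 2*k + 3) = (k - 4)*(k + 3)*(k^3 - k^2 - k + 1) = (k - 4)*(k - 1)*(k + 3)*(k^2 - 1) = (k - 4)*(k - 1)*(k + 1)*(k + 3)*(k - 1)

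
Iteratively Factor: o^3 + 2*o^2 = (o)*(o^2 + 2*o) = o*(o + 2)*(o)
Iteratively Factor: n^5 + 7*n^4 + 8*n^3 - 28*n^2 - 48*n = (n)*(n^4 + 7*n^3 + 8*n^2 - 28*n - 48) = n*(n + 4)*(n^3 + 3*n^2 - 4*n - 12) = n*(n + 3)*(n + 4)*(n^2 - 4) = n*(n - 2)*(n + 3)*(n + 4)*(n + 2)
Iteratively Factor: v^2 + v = (v + 1)*(v)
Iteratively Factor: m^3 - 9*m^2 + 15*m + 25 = (m + 1)*(m^2 - 10*m + 25) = (m - 5)*(m + 1)*(m - 5)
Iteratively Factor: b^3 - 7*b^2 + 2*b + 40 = (b - 4)*(b^2 - 3*b - 10) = (b - 4)*(b + 2)*(b - 5)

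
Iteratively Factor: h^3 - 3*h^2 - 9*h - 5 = (h - 5)*(h^2 + 2*h + 1) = (h - 5)*(h + 1)*(h + 1)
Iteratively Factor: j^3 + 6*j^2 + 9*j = (j + 3)*(j^2 + 3*j) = j*(j + 3)*(j + 3)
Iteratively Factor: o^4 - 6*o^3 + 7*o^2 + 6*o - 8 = (o - 2)*(o^3 - 4*o^2 - o + 4) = (o - 2)*(o + 1)*(o^2 - 5*o + 4) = (o - 2)*(o - 1)*(o + 1)*(o - 4)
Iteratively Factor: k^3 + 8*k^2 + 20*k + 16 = (k + 2)*(k^2 + 6*k + 8) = (k + 2)^2*(k + 4)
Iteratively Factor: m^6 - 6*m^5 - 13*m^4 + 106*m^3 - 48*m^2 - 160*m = (m - 4)*(m^5 - 2*m^4 - 21*m^3 + 22*m^2 + 40*m) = (m - 4)*(m + 1)*(m^4 - 3*m^3 - 18*m^2 + 40*m) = (m - 4)*(m + 1)*(m + 4)*(m^3 - 7*m^2 + 10*m) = (m - 5)*(m - 4)*(m + 1)*(m + 4)*(m^2 - 2*m) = m*(m - 5)*(m - 4)*(m + 1)*(m + 4)*(m - 2)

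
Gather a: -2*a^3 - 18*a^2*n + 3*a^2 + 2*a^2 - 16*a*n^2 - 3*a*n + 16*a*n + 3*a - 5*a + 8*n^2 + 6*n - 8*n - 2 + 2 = -2*a^3 + a^2*(5 - 18*n) + a*(-16*n^2 + 13*n - 2) + 8*n^2 - 2*n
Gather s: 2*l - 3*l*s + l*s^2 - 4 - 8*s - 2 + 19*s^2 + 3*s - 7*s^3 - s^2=2*l - 7*s^3 + s^2*(l + 18) + s*(-3*l - 5) - 6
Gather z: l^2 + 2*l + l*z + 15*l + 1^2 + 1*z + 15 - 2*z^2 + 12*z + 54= l^2 + 17*l - 2*z^2 + z*(l + 13) + 70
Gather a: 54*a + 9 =54*a + 9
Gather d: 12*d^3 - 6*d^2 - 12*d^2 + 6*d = 12*d^3 - 18*d^2 + 6*d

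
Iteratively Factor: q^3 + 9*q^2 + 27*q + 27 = (q + 3)*(q^2 + 6*q + 9) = (q + 3)^2*(q + 3)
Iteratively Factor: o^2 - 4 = (o + 2)*(o - 2)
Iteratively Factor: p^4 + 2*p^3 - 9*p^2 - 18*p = (p)*(p^3 + 2*p^2 - 9*p - 18) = p*(p + 2)*(p^2 - 9) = p*(p + 2)*(p + 3)*(p - 3)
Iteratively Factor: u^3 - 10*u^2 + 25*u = (u)*(u^2 - 10*u + 25) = u*(u - 5)*(u - 5)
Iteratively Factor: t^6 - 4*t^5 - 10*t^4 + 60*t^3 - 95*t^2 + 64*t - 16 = (t - 1)*(t^5 - 3*t^4 - 13*t^3 + 47*t^2 - 48*t + 16) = (t - 1)^2*(t^4 - 2*t^3 - 15*t^2 + 32*t - 16) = (t - 1)^3*(t^3 - t^2 - 16*t + 16) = (t - 4)*(t - 1)^3*(t^2 + 3*t - 4) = (t - 4)*(t - 1)^3*(t + 4)*(t - 1)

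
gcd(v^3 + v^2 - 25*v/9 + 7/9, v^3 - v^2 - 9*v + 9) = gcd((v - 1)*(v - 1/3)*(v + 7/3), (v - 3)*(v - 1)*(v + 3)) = v - 1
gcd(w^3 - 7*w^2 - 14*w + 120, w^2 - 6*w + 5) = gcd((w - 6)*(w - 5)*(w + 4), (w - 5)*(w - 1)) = w - 5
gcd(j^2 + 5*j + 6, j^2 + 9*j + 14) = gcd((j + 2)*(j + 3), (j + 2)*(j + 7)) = j + 2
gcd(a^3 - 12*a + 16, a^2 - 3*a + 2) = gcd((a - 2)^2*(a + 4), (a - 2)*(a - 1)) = a - 2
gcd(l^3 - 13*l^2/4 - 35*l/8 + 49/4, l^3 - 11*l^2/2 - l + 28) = l^2 - 3*l/2 - 7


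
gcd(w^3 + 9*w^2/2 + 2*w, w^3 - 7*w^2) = w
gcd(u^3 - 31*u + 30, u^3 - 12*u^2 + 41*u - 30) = u^2 - 6*u + 5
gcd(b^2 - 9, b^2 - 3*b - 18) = b + 3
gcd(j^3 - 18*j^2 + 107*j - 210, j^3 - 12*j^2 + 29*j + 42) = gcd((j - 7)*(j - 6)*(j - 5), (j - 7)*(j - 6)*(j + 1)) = j^2 - 13*j + 42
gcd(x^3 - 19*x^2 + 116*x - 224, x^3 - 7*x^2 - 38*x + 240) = x - 8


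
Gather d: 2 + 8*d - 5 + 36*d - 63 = 44*d - 66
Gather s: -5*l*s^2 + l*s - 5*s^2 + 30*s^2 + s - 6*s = s^2*(25 - 5*l) + s*(l - 5)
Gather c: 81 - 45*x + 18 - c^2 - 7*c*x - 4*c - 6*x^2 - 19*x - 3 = -c^2 + c*(-7*x - 4) - 6*x^2 - 64*x + 96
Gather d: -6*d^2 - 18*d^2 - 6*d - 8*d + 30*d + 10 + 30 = -24*d^2 + 16*d + 40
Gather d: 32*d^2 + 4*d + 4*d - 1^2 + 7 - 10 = 32*d^2 + 8*d - 4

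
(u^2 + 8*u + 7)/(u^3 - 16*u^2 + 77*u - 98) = (u^2 + 8*u + 7)/(u^3 - 16*u^2 + 77*u - 98)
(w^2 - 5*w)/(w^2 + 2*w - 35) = w/(w + 7)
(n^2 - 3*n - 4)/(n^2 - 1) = (n - 4)/(n - 1)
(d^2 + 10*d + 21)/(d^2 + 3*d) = (d + 7)/d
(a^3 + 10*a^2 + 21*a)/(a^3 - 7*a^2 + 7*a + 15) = a*(a^2 + 10*a + 21)/(a^3 - 7*a^2 + 7*a + 15)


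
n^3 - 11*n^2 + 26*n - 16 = (n - 8)*(n - 2)*(n - 1)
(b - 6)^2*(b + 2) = b^3 - 10*b^2 + 12*b + 72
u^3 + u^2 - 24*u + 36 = (u - 3)*(u - 2)*(u + 6)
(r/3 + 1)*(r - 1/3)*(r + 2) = r^3/3 + 14*r^2/9 + 13*r/9 - 2/3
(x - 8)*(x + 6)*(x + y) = x^3 + x^2*y - 2*x^2 - 2*x*y - 48*x - 48*y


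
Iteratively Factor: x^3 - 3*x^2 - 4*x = (x - 4)*(x^2 + x) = x*(x - 4)*(x + 1)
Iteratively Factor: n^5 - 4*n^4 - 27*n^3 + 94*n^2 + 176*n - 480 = (n - 2)*(n^4 - 2*n^3 - 31*n^2 + 32*n + 240) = (n - 4)*(n - 2)*(n^3 + 2*n^2 - 23*n - 60) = (n - 4)*(n - 2)*(n + 4)*(n^2 - 2*n - 15) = (n - 5)*(n - 4)*(n - 2)*(n + 4)*(n + 3)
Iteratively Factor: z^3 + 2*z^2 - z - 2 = (z + 2)*(z^2 - 1) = (z + 1)*(z + 2)*(z - 1)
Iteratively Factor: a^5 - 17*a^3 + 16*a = (a - 1)*(a^4 + a^3 - 16*a^2 - 16*a) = a*(a - 1)*(a^3 + a^2 - 16*a - 16) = a*(a - 1)*(a + 4)*(a^2 - 3*a - 4) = a*(a - 4)*(a - 1)*(a + 4)*(a + 1)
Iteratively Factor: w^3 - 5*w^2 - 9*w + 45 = (w - 3)*(w^2 - 2*w - 15) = (w - 5)*(w - 3)*(w + 3)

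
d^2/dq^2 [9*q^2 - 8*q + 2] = 18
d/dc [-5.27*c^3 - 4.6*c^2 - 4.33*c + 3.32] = -15.81*c^2 - 9.2*c - 4.33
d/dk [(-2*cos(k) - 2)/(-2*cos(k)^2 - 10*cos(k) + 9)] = 2*(4*cos(k) + cos(2*k) + 20)*sin(k)/(10*cos(k) + cos(2*k) - 8)^2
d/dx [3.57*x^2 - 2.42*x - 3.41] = 7.14*x - 2.42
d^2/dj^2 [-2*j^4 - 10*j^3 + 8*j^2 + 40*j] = -24*j^2 - 60*j + 16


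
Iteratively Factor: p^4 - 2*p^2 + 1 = (p + 1)*(p^3 - p^2 - p + 1) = (p - 1)*(p + 1)*(p^2 - 1) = (p - 1)*(p + 1)^2*(p - 1)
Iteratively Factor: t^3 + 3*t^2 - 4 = (t + 2)*(t^2 + t - 2) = (t - 1)*(t + 2)*(t + 2)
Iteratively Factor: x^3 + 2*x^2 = (x)*(x^2 + 2*x) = x^2*(x + 2)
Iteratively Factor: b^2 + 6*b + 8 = (b + 2)*(b + 4)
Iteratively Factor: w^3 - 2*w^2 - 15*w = (w + 3)*(w^2 - 5*w) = (w - 5)*(w + 3)*(w)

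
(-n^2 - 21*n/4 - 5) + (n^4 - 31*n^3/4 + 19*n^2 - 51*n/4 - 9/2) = n^4 - 31*n^3/4 + 18*n^2 - 18*n - 19/2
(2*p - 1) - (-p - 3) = 3*p + 2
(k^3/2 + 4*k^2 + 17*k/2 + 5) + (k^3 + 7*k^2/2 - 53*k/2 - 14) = 3*k^3/2 + 15*k^2/2 - 18*k - 9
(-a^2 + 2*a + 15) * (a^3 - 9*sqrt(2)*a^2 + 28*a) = -a^5 + 2*a^4 + 9*sqrt(2)*a^4 - 18*sqrt(2)*a^3 - 13*a^3 - 135*sqrt(2)*a^2 + 56*a^2 + 420*a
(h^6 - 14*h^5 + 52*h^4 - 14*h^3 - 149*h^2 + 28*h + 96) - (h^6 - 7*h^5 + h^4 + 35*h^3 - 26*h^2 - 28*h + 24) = -7*h^5 + 51*h^4 - 49*h^3 - 123*h^2 + 56*h + 72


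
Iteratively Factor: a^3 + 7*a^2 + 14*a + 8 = (a + 1)*(a^2 + 6*a + 8) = (a + 1)*(a + 4)*(a + 2)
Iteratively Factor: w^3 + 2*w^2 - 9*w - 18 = (w - 3)*(w^2 + 5*w + 6) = (w - 3)*(w + 3)*(w + 2)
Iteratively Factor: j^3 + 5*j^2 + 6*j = (j)*(j^2 + 5*j + 6) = j*(j + 3)*(j + 2)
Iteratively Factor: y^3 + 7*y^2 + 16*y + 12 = (y + 2)*(y^2 + 5*y + 6) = (y + 2)^2*(y + 3)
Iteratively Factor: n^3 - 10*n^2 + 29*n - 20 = (n - 5)*(n^2 - 5*n + 4) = (n - 5)*(n - 4)*(n - 1)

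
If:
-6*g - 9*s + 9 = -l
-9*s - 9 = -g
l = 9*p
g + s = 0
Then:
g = 9/10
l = -117/10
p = -13/10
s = -9/10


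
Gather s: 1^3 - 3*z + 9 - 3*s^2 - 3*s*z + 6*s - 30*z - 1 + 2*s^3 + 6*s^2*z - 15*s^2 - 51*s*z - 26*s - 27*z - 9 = 2*s^3 + s^2*(6*z - 18) + s*(-54*z - 20) - 60*z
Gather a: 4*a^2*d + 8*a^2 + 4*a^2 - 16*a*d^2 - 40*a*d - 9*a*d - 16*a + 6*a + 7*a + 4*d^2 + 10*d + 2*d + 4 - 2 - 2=a^2*(4*d + 12) + a*(-16*d^2 - 49*d - 3) + 4*d^2 + 12*d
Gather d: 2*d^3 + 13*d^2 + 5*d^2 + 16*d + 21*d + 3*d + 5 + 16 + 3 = 2*d^3 + 18*d^2 + 40*d + 24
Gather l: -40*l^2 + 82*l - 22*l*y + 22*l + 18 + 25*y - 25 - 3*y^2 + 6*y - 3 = -40*l^2 + l*(104 - 22*y) - 3*y^2 + 31*y - 10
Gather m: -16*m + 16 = 16 - 16*m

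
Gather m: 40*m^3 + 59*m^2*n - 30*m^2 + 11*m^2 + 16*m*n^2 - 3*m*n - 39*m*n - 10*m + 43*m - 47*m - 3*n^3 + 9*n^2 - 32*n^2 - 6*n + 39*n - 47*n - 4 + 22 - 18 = 40*m^3 + m^2*(59*n - 19) + m*(16*n^2 - 42*n - 14) - 3*n^3 - 23*n^2 - 14*n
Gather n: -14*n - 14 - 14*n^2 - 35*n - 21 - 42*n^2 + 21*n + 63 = -56*n^2 - 28*n + 28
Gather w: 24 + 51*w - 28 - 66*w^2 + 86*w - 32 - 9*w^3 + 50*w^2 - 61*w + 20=-9*w^3 - 16*w^2 + 76*w - 16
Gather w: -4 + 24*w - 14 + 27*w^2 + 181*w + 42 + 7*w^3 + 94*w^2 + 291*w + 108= 7*w^3 + 121*w^2 + 496*w + 132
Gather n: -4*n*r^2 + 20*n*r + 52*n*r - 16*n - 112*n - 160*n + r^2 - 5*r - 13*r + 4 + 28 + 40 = n*(-4*r^2 + 72*r - 288) + r^2 - 18*r + 72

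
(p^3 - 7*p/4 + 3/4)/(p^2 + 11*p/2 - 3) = (2*p^2 + p - 3)/(2*(p + 6))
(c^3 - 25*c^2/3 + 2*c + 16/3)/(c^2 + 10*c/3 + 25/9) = 3*(3*c^3 - 25*c^2 + 6*c + 16)/(9*c^2 + 30*c + 25)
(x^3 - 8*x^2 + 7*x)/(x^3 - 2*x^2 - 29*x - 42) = x*(x - 1)/(x^2 + 5*x + 6)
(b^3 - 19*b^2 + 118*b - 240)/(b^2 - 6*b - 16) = (b^2 - 11*b + 30)/(b + 2)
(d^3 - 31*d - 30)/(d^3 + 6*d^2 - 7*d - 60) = (d^2 - 5*d - 6)/(d^2 + d - 12)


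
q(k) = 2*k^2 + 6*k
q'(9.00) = 42.00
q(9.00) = 216.00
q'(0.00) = 6.00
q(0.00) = 0.00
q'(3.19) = 18.76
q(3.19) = 39.49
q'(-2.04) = -2.16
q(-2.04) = -3.92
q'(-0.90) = 2.40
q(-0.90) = -3.78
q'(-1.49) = 0.04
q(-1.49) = -4.50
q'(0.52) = 8.08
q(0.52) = 3.66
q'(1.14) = 10.56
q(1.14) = 9.44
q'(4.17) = 22.68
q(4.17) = 59.80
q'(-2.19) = -2.76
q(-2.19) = -3.55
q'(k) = 4*k + 6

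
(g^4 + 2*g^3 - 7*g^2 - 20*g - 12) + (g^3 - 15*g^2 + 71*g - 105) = g^4 + 3*g^3 - 22*g^2 + 51*g - 117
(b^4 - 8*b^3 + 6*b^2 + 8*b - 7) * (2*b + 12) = 2*b^5 - 4*b^4 - 84*b^3 + 88*b^2 + 82*b - 84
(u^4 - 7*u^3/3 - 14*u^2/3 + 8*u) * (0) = 0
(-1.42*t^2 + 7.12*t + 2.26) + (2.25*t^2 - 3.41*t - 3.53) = 0.83*t^2 + 3.71*t - 1.27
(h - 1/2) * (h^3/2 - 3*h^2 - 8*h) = h^4/2 - 13*h^3/4 - 13*h^2/2 + 4*h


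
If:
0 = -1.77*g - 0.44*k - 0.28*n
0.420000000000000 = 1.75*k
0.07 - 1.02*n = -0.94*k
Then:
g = -0.11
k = 0.24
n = 0.29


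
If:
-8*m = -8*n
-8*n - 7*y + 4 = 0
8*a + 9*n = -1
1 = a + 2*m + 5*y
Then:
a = -143/271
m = 97/271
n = 97/271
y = 44/271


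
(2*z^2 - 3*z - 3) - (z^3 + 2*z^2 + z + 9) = -z^3 - 4*z - 12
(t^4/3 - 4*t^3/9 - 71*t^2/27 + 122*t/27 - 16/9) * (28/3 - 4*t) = -4*t^5/3 + 44*t^4/9 + 172*t^3/27 - 3452*t^2/81 + 3992*t/81 - 448/27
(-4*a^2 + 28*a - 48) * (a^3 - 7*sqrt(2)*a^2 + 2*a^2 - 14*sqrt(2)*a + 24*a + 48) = -4*a^5 + 20*a^4 + 28*sqrt(2)*a^4 - 140*sqrt(2)*a^3 - 88*a^3 - 56*sqrt(2)*a^2 + 384*a^2 + 192*a + 672*sqrt(2)*a - 2304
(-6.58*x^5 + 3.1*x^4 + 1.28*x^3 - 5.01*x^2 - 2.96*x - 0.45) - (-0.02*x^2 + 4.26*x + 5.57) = -6.58*x^5 + 3.1*x^4 + 1.28*x^3 - 4.99*x^2 - 7.22*x - 6.02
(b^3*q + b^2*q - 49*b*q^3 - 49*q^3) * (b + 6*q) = b^4*q + 6*b^3*q^2 + b^3*q - 49*b^2*q^3 + 6*b^2*q^2 - 294*b*q^4 - 49*b*q^3 - 294*q^4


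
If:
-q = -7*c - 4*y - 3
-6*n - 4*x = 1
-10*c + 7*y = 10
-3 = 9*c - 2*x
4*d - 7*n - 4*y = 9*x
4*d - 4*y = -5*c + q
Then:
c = 142/495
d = 9049/1980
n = -223/110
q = 6119/495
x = 307/110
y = 182/99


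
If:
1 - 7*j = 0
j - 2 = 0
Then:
No Solution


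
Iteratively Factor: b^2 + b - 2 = (b - 1)*(b + 2)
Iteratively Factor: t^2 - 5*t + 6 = (t - 2)*(t - 3)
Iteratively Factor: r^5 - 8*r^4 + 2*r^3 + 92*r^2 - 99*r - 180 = (r - 4)*(r^4 - 4*r^3 - 14*r^2 + 36*r + 45) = (r - 5)*(r - 4)*(r^3 + r^2 - 9*r - 9) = (r - 5)*(r - 4)*(r + 1)*(r^2 - 9) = (r - 5)*(r - 4)*(r - 3)*(r + 1)*(r + 3)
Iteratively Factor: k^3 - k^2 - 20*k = (k + 4)*(k^2 - 5*k) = (k - 5)*(k + 4)*(k)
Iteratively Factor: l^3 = (l)*(l^2) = l^2*(l)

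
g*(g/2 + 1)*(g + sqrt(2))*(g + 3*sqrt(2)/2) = g^4/2 + g^3 + 5*sqrt(2)*g^3/4 + 3*g^2/2 + 5*sqrt(2)*g^2/2 + 3*g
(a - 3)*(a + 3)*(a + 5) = a^3 + 5*a^2 - 9*a - 45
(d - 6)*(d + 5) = d^2 - d - 30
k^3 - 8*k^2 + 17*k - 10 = (k - 5)*(k - 2)*(k - 1)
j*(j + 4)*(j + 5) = j^3 + 9*j^2 + 20*j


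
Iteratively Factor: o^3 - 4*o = (o + 2)*(o^2 - 2*o) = (o - 2)*(o + 2)*(o)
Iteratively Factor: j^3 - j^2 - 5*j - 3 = (j + 1)*(j^2 - 2*j - 3) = (j - 3)*(j + 1)*(j + 1)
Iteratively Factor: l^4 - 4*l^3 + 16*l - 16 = (l - 2)*(l^3 - 2*l^2 - 4*l + 8) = (l - 2)^2*(l^2 - 4) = (l - 2)^3*(l + 2)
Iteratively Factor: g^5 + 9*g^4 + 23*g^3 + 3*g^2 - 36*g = (g)*(g^4 + 9*g^3 + 23*g^2 + 3*g - 36) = g*(g + 4)*(g^3 + 5*g^2 + 3*g - 9) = g*(g + 3)*(g + 4)*(g^2 + 2*g - 3) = g*(g - 1)*(g + 3)*(g + 4)*(g + 3)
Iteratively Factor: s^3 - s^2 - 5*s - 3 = (s - 3)*(s^2 + 2*s + 1) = (s - 3)*(s + 1)*(s + 1)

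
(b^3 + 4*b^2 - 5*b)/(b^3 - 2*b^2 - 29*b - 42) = b*(-b^2 - 4*b + 5)/(-b^3 + 2*b^2 + 29*b + 42)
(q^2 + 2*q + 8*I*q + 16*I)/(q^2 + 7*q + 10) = (q + 8*I)/(q + 5)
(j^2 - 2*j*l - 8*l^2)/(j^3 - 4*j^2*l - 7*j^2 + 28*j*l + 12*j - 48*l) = (j + 2*l)/(j^2 - 7*j + 12)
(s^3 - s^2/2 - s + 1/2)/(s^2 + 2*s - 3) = (2*s^2 + s - 1)/(2*(s + 3))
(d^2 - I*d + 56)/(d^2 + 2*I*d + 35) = (d - 8*I)/(d - 5*I)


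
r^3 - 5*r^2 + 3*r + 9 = (r - 3)^2*(r + 1)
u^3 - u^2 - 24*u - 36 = (u - 6)*(u + 2)*(u + 3)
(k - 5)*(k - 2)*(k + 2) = k^3 - 5*k^2 - 4*k + 20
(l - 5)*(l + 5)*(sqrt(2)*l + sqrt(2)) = sqrt(2)*l^3 + sqrt(2)*l^2 - 25*sqrt(2)*l - 25*sqrt(2)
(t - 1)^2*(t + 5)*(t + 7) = t^4 + 10*t^3 + 12*t^2 - 58*t + 35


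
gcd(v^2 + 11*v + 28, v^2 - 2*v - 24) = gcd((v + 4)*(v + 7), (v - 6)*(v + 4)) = v + 4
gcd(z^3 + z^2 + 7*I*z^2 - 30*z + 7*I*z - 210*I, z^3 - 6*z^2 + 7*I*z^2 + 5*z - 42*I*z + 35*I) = z^2 + z*(-5 + 7*I) - 35*I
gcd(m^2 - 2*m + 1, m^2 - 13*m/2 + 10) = 1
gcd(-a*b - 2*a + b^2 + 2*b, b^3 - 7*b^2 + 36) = b + 2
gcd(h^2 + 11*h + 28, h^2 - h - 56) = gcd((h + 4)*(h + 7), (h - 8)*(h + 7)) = h + 7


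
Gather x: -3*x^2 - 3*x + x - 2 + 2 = -3*x^2 - 2*x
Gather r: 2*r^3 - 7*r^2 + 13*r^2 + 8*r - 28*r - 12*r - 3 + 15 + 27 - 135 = 2*r^3 + 6*r^2 - 32*r - 96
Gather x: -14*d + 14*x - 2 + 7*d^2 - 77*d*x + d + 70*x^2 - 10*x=7*d^2 - 13*d + 70*x^2 + x*(4 - 77*d) - 2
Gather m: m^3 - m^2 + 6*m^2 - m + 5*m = m^3 + 5*m^2 + 4*m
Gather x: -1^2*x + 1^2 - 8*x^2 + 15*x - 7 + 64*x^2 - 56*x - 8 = 56*x^2 - 42*x - 14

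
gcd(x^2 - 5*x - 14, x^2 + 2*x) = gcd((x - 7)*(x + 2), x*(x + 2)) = x + 2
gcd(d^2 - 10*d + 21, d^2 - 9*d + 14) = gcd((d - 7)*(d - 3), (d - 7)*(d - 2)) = d - 7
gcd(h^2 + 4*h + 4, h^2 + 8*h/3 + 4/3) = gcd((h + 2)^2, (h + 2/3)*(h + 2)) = h + 2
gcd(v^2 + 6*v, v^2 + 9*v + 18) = v + 6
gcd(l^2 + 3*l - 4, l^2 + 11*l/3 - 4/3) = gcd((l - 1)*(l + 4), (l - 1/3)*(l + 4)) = l + 4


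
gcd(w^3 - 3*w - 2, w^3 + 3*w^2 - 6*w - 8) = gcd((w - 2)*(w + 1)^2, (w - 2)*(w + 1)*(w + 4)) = w^2 - w - 2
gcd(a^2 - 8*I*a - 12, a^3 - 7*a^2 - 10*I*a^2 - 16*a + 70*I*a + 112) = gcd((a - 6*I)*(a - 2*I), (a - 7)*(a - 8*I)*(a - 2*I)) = a - 2*I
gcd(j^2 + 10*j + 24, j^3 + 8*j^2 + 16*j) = j + 4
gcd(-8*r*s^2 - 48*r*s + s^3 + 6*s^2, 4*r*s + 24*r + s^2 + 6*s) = s + 6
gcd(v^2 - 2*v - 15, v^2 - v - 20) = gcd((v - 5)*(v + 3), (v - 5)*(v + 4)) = v - 5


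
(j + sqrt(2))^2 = j^2 + 2*sqrt(2)*j + 2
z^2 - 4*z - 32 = (z - 8)*(z + 4)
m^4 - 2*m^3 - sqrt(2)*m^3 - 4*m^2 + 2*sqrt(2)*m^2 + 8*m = m*(m - 2)*(m - 2*sqrt(2))*(m + sqrt(2))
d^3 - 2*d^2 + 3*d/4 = d*(d - 3/2)*(d - 1/2)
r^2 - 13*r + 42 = (r - 7)*(r - 6)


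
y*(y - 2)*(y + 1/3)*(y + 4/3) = y^4 - y^3/3 - 26*y^2/9 - 8*y/9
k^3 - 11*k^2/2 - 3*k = k*(k - 6)*(k + 1/2)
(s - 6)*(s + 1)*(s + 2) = s^3 - 3*s^2 - 16*s - 12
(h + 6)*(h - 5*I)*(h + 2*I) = h^3 + 6*h^2 - 3*I*h^2 + 10*h - 18*I*h + 60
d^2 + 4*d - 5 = (d - 1)*(d + 5)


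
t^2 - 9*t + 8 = (t - 8)*(t - 1)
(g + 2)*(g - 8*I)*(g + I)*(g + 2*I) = g^4 + 2*g^3 - 5*I*g^3 + 22*g^2 - 10*I*g^2 + 44*g + 16*I*g + 32*I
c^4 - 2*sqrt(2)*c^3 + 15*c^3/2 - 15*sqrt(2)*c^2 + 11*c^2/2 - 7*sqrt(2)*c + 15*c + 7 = (c + 1/2)*(c + 7)*(c - sqrt(2))^2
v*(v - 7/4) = v^2 - 7*v/4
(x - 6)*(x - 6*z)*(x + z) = x^3 - 5*x^2*z - 6*x^2 - 6*x*z^2 + 30*x*z + 36*z^2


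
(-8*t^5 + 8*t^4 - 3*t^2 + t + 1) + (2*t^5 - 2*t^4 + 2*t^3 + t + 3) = -6*t^5 + 6*t^4 + 2*t^3 - 3*t^2 + 2*t + 4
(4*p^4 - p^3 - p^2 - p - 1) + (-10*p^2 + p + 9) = 4*p^4 - p^3 - 11*p^2 + 8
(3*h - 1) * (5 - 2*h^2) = -6*h^3 + 2*h^2 + 15*h - 5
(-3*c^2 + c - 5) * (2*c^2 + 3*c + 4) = -6*c^4 - 7*c^3 - 19*c^2 - 11*c - 20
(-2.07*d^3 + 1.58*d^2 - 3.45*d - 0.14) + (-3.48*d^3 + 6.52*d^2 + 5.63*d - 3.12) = -5.55*d^3 + 8.1*d^2 + 2.18*d - 3.26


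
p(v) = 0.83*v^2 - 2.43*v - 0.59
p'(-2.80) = -7.08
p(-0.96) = 2.51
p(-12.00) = 148.09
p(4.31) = 4.35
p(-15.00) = 222.61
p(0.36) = -1.36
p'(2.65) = 1.97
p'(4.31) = 4.72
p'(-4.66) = -10.17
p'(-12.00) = -22.35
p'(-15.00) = -27.33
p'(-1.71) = -5.27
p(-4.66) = 28.76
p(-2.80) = 12.72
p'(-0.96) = -4.02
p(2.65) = -1.20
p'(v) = 1.66*v - 2.43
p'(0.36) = -1.83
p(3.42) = 0.81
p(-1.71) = 5.99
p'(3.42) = 3.25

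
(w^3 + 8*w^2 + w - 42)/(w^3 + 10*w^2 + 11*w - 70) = (w + 3)/(w + 5)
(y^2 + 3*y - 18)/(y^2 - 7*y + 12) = (y + 6)/(y - 4)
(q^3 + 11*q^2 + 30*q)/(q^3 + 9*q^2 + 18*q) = (q + 5)/(q + 3)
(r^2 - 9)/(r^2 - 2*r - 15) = (r - 3)/(r - 5)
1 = 1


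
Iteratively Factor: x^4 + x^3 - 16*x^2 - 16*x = (x + 1)*(x^3 - 16*x) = (x - 4)*(x + 1)*(x^2 + 4*x) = (x - 4)*(x + 1)*(x + 4)*(x)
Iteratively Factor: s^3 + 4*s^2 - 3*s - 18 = (s + 3)*(s^2 + s - 6) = (s + 3)^2*(s - 2)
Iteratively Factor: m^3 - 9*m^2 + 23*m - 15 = (m - 1)*(m^2 - 8*m + 15) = (m - 5)*(m - 1)*(m - 3)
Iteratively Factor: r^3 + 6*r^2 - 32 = (r - 2)*(r^2 + 8*r + 16) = (r - 2)*(r + 4)*(r + 4)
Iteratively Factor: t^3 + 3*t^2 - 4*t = (t + 4)*(t^2 - t) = t*(t + 4)*(t - 1)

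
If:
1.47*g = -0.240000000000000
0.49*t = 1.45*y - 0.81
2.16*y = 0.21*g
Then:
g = -0.16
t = -1.70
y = -0.02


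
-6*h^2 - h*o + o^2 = (-3*h + o)*(2*h + o)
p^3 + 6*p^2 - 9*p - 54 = (p - 3)*(p + 3)*(p + 6)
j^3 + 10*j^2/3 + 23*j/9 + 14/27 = (j + 1/3)*(j + 2/3)*(j + 7/3)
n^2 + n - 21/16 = (n - 3/4)*(n + 7/4)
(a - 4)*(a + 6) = a^2 + 2*a - 24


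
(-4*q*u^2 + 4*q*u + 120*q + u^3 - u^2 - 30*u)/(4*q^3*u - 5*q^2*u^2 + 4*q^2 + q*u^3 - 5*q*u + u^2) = (-u^2 + u + 30)/(q^2*u - q*u^2 + q - u)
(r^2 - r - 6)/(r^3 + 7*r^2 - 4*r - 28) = (r - 3)/(r^2 + 5*r - 14)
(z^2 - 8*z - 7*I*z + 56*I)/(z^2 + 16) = (z^2 - 8*z - 7*I*z + 56*I)/(z^2 + 16)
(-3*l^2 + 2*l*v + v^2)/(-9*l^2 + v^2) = (-l + v)/(-3*l + v)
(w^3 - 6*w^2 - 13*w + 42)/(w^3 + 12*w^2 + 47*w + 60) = (w^2 - 9*w + 14)/(w^2 + 9*w + 20)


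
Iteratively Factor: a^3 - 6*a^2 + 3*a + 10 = (a + 1)*(a^2 - 7*a + 10) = (a - 2)*(a + 1)*(a - 5)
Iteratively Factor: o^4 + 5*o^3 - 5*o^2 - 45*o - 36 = (o - 3)*(o^3 + 8*o^2 + 19*o + 12) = (o - 3)*(o + 1)*(o^2 + 7*o + 12) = (o - 3)*(o + 1)*(o + 4)*(o + 3)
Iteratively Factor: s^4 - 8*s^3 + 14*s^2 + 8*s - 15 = (s - 1)*(s^3 - 7*s^2 + 7*s + 15) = (s - 5)*(s - 1)*(s^2 - 2*s - 3) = (s - 5)*(s - 1)*(s + 1)*(s - 3)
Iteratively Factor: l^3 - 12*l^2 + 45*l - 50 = (l - 5)*(l^2 - 7*l + 10) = (l - 5)*(l - 2)*(l - 5)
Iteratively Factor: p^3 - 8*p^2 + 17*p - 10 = (p - 5)*(p^2 - 3*p + 2) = (p - 5)*(p - 1)*(p - 2)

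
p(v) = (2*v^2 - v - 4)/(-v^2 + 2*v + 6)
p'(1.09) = 0.47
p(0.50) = -0.59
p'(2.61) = 3.30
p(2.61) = 1.59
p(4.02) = -11.46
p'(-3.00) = -0.23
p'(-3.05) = -0.21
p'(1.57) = 0.77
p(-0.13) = -0.67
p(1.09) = -0.39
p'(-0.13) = -0.00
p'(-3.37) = -0.12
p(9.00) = -2.61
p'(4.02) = 25.53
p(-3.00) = -1.89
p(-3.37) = -1.83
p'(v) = (2*v - 2)*(2*v^2 - v - 4)/(-v^2 + 2*v + 6)^2 + (4*v - 1)/(-v^2 + 2*v + 6) = (3*v^2 + 16*v + 2)/(v^4 - 4*v^3 - 8*v^2 + 24*v + 36)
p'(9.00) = 0.12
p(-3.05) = -1.88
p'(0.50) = 0.24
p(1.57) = -0.10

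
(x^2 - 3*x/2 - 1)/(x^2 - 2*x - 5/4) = 2*(x - 2)/(2*x - 5)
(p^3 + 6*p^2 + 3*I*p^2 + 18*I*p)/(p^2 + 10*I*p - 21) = p*(p + 6)/(p + 7*I)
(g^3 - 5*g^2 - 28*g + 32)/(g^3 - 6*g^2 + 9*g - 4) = (g^2 - 4*g - 32)/(g^2 - 5*g + 4)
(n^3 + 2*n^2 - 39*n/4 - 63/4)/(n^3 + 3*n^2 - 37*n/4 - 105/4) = (2*n + 3)/(2*n + 5)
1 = 1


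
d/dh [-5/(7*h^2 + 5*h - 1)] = 5*(14*h + 5)/(7*h^2 + 5*h - 1)^2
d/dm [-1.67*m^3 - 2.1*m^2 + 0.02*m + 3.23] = -5.01*m^2 - 4.2*m + 0.02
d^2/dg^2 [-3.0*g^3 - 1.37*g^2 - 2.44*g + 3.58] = -18.0*g - 2.74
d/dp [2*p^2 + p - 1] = 4*p + 1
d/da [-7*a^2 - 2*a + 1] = -14*a - 2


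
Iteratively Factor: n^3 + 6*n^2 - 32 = (n + 4)*(n^2 + 2*n - 8) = (n - 2)*(n + 4)*(n + 4)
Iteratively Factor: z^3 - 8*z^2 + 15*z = (z - 5)*(z^2 - 3*z) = z*(z - 5)*(z - 3)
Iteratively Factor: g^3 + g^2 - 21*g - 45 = (g + 3)*(g^2 - 2*g - 15) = (g - 5)*(g + 3)*(g + 3)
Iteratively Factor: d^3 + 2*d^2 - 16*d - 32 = (d - 4)*(d^2 + 6*d + 8) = (d - 4)*(d + 4)*(d + 2)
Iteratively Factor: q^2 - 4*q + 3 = (q - 1)*(q - 3)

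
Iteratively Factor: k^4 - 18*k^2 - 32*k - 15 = (k - 5)*(k^3 + 5*k^2 + 7*k + 3) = (k - 5)*(k + 1)*(k^2 + 4*k + 3) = (k - 5)*(k + 1)^2*(k + 3)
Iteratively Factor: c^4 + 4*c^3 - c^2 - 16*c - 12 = (c + 3)*(c^3 + c^2 - 4*c - 4) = (c - 2)*(c + 3)*(c^2 + 3*c + 2) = (c - 2)*(c + 1)*(c + 3)*(c + 2)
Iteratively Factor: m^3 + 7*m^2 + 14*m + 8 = (m + 4)*(m^2 + 3*m + 2) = (m + 2)*(m + 4)*(m + 1)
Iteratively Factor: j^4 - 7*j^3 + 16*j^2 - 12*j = (j - 3)*(j^3 - 4*j^2 + 4*j) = (j - 3)*(j - 2)*(j^2 - 2*j) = (j - 3)*(j - 2)^2*(j)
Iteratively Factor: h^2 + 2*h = (h + 2)*(h)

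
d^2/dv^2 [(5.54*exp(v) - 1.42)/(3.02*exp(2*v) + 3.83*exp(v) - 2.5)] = (50.527016*exp(4*v) - 115.882836*exp(3*v) + 201.688284*exp(2*v) - 10.668338*exp(v) + 21.0285)*exp(v)/(27.543608*exp(6*v) + 104.793396*exp(5*v) + 64.497234*exp(4*v) - 117.317113*exp(3*v) - 53.39175*exp(2*v) + 71.8125*exp(v) - 15.625)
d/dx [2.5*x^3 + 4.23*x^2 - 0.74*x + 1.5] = 7.5*x^2 + 8.46*x - 0.74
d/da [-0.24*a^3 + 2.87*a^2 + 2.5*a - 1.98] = -0.72*a^2 + 5.74*a + 2.5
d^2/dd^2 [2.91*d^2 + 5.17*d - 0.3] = 5.82000000000000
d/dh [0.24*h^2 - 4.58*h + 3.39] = 0.48*h - 4.58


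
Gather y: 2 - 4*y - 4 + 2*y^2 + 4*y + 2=2*y^2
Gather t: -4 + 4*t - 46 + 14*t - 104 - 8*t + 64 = 10*t - 90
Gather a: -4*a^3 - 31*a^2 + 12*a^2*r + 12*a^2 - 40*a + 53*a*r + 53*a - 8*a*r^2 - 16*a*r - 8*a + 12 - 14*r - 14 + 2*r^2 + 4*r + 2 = -4*a^3 + a^2*(12*r - 19) + a*(-8*r^2 + 37*r + 5) + 2*r^2 - 10*r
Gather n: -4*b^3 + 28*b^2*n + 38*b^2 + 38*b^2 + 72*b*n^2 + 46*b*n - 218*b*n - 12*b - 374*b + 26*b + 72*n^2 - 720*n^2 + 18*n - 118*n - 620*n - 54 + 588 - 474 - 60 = -4*b^3 + 76*b^2 - 360*b + n^2*(72*b - 648) + n*(28*b^2 - 172*b - 720)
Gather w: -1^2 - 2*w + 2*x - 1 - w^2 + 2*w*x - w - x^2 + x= -w^2 + w*(2*x - 3) - x^2 + 3*x - 2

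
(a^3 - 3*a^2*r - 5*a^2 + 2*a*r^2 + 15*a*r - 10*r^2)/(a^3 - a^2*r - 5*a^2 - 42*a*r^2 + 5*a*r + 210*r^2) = (-a^2 + 3*a*r - 2*r^2)/(-a^2 + a*r + 42*r^2)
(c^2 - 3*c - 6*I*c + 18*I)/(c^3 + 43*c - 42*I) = (c - 3)/(c^2 + 6*I*c + 7)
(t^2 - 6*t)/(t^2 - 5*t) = (t - 6)/(t - 5)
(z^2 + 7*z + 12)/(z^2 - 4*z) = (z^2 + 7*z + 12)/(z*(z - 4))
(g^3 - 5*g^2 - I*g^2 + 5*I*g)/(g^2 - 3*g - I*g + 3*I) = g*(g - 5)/(g - 3)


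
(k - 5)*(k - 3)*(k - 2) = k^3 - 10*k^2 + 31*k - 30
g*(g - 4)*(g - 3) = g^3 - 7*g^2 + 12*g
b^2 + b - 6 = (b - 2)*(b + 3)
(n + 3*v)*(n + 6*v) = n^2 + 9*n*v + 18*v^2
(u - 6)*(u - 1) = u^2 - 7*u + 6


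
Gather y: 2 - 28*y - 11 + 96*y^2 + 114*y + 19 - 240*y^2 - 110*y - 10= -144*y^2 - 24*y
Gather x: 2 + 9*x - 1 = 9*x + 1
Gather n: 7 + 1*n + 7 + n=2*n + 14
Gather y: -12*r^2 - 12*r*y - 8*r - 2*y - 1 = -12*r^2 - 8*r + y*(-12*r - 2) - 1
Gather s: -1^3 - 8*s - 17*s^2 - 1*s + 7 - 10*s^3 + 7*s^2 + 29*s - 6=-10*s^3 - 10*s^2 + 20*s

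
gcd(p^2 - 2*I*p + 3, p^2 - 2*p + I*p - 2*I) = p + I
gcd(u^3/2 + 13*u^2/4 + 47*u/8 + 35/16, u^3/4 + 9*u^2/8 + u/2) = u + 1/2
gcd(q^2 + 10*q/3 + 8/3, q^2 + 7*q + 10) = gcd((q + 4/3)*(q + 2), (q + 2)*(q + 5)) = q + 2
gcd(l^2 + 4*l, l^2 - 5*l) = l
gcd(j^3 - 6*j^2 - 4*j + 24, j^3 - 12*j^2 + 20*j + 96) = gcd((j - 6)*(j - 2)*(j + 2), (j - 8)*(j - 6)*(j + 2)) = j^2 - 4*j - 12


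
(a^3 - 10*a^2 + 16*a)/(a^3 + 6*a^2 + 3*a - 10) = a*(a^2 - 10*a + 16)/(a^3 + 6*a^2 + 3*a - 10)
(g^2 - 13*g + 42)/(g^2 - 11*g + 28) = (g - 6)/(g - 4)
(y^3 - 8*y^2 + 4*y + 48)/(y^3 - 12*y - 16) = (y - 6)/(y + 2)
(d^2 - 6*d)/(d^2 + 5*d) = (d - 6)/(d + 5)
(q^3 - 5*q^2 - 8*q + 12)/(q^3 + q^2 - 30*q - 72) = (q^2 + q - 2)/(q^2 + 7*q + 12)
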